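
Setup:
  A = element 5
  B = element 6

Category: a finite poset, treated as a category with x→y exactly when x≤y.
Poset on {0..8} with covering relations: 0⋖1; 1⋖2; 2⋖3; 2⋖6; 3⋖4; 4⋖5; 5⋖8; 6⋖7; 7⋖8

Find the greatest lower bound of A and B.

{x : x<=A ∧ x<=B} = {0,1,2}  (A=5, B=6)
  0 <= 2
  1 <= 2
  2 <= 2
glb = 2

Answer: A∧B = 2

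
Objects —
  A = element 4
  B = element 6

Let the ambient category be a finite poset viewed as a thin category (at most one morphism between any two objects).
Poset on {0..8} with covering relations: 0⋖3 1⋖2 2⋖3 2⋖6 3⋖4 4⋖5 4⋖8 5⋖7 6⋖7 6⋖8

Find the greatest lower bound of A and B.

{x : x⊑A ∧ x⊑B} = {1,2}  (A=4, B=6)
  1 ⊑ 2
  2 ⊑ 2
glb = 2

Answer: A∧B = 2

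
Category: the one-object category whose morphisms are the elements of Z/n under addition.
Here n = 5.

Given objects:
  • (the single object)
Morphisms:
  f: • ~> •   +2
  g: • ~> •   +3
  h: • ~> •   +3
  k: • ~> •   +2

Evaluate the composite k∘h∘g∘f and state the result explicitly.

Answer: +0

Derivation:
  0 +2≡2 +3≡0 +3≡3 +2≡0  (mod 5)
composite: +0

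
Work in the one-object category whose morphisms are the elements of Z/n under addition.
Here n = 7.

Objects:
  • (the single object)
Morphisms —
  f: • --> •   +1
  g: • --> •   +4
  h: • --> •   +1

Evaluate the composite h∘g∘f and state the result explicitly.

  0 +1≡1 +4≡5 +1≡6  (mod 7)
composite: +6

Answer: +6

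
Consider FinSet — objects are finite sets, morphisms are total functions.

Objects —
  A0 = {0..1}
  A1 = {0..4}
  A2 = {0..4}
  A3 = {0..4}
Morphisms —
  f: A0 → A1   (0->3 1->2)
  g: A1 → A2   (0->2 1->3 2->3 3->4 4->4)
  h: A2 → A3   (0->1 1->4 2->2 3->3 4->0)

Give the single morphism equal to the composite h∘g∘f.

Answer: (0->0 1->3)

Trace:
  0 f→3 g→4 h→0
  1 f→2 g→3 h→3
result: (0->0 1->3)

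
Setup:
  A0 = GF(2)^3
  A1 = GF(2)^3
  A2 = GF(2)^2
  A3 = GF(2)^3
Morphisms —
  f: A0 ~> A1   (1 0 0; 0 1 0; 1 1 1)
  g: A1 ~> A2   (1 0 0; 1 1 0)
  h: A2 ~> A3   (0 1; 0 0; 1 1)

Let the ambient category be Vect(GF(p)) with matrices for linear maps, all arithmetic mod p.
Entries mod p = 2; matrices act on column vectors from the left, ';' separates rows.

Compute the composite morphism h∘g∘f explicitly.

Answer: (1 1 0; 0 0 0; 0 1 0)

Derivation:
  e0=(1,0,0) f~>(1,0,1) g~>(1,1) h~>(1,0,0)
  e1=(0,1,0) f~>(0,1,1) g~>(0,1) h~>(1,0,1)
  e2=(0,0,1) f~>(0,0,1) g~>(0,0) h~>(0,0,0)
⟦path⟧: (1 1 0; 0 0 0; 0 1 0)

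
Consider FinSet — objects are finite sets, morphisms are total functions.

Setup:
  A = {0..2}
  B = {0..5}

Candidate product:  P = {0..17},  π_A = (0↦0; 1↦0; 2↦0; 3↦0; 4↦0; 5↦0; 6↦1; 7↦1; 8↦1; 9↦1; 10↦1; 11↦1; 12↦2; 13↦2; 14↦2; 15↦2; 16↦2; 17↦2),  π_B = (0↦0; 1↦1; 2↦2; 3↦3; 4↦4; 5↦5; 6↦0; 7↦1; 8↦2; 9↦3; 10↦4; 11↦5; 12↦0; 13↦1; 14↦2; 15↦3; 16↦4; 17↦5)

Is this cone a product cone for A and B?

|A|·|B| = 3·6 = 18;  |P| = 18
Check the pairing map k ↦ (π_A(k), π_B(k)):
  0 ↦ (0,0)
  1 ↦ (0,1)
  2 ↦ (0,2)
  3 ↦ (0,3)
  4 ↦ (0,4)
  5 ↦ (0,5)
  6 ↦ (1,0)
  7 ↦ (1,1)
  8 ↦ (1,2)
  9 ↦ (1,3)
  10 ↦ (1,4)
  11 ↦ (1,5)
  12 ↦ (2,0)
  13 ↦ (2,1)
  14 ↦ (2,2)
  15 ↦ (2,3)
  16 ↦ (2,4)
  17 ↦ (2,5)
distinct pairs in image: 18 / 18 needed
  → bijection onto A×B; projections well-typed.

Answer: VALID PRODUCT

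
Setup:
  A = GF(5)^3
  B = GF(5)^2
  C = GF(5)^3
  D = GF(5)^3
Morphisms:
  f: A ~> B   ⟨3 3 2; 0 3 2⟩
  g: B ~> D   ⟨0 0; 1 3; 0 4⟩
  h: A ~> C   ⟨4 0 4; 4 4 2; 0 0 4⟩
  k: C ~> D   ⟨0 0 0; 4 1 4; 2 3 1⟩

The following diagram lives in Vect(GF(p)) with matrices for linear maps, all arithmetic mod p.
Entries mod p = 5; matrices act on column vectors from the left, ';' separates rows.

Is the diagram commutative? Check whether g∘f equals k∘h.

Answer: DOES NOT COMMUTE

Derivation:
1) trace f;g:
  e0=[1,0,0] f~>[3,0] g~>[0,3,0]
  e1=[0,1,0] f~>[3,3] g~>[0,2,2]
  e2=[0,0,1] f~>[2,2] g~>[0,3,3]
  composite₁ = ⟨0 0 0; 3 2 3; 0 2 3⟩
2) trace h;k:
  e0=[1,0,0] h~>[4,4,0] k~>[0,0,0]
  e1=[0,1,0] h~>[0,4,0] k~>[0,4,2]
  e2=[0,0,1] h~>[4,2,4] k~>[0,4,3]
  composite₂ = ⟨0 0 0; 0 4 4; 0 2 3⟩
Equal? NO — does not commute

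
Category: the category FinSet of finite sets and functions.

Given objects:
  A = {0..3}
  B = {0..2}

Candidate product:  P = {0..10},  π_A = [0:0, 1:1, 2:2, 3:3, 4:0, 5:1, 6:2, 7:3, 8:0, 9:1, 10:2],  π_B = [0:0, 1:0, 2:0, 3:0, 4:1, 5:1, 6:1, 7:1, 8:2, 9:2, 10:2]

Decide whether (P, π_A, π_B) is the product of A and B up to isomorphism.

|A|·|B| = 4·3 = 12;  |P| = 11
  → cardinalities differ; no bijection possible.

Answer: NOT A VALID PRODUCT — |P|=11 ≠ |A|·|B|=12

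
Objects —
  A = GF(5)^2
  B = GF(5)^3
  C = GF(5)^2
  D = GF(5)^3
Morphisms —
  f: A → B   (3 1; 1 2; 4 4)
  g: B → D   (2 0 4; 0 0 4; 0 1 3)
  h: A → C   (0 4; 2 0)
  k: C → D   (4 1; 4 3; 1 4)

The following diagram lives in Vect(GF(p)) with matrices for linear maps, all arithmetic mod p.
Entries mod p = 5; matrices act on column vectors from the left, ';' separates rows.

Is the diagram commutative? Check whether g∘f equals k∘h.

Answer: DOES NOT COMMUTE

Derivation:
Along f;g (path 1):
  e0=(1,0) f→(3,1,4) g→(2,1,3)
  e1=(0,1) f→(1,2,4) g→(3,1,4)
  ⟦path⟧₁ = (2 3; 1 1; 3 4)
Along h;k (path 2):
  e0=(1,0) h→(0,2) k→(2,1,3)
  e1=(0,1) h→(4,0) k→(1,1,4)
  ⟦path⟧₂ = (2 1; 1 1; 3 4)
Equal? NO — does not commute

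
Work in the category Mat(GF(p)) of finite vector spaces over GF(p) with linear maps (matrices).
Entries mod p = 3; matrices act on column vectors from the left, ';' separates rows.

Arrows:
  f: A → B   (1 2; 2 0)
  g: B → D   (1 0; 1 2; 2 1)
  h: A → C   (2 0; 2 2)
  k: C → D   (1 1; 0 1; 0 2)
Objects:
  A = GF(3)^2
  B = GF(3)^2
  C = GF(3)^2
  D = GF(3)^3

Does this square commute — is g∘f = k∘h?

Answer: COMMUTES

Derivation:
1) trace f;g:
  e0=⟨1,0⟩ f→⟨1,2⟩ g→⟨1,2,1⟩
  e1=⟨0,1⟩ f→⟨2,0⟩ g→⟨2,2,1⟩
  result₁ = (1 2; 2 2; 1 1)
2) trace h;k:
  e0=⟨1,0⟩ h→⟨2,2⟩ k→⟨1,2,1⟩
  e1=⟨0,1⟩ h→⟨0,2⟩ k→⟨2,2,1⟩
  result₂ = (1 2; 2 2; 1 1)
Equal? YES — commutes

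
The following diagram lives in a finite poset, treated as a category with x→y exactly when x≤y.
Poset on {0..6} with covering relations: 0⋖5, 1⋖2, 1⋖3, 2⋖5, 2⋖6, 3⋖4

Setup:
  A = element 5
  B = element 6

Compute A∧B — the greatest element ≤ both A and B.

Lower bounds of A=5 and B=6: {1,2}
  1 ⊑ 2
  2 ⊑ 2
glb = 2

Answer: A∧B = 2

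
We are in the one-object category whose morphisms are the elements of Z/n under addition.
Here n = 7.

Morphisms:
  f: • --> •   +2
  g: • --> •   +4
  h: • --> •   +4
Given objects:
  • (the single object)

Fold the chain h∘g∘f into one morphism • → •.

Answer: +3

Work:
  0 +2≡2 +4≡6 +4≡3  (mod 7)
composite: +3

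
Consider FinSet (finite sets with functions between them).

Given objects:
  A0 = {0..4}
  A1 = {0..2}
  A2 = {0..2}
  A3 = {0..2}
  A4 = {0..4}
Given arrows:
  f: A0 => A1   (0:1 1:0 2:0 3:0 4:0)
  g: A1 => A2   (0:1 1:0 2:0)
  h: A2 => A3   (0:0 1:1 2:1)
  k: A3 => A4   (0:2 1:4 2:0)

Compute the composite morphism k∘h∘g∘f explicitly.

  0 f=>1 g=>0 h=>0 k=>2
  1 f=>0 g=>1 h=>1 k=>4
  2 f=>0 g=>1 h=>1 k=>4
  3 f=>0 g=>1 h=>1 k=>4
  4 f=>0 g=>1 h=>1 k=>4
result: (0:2 1:4 2:4 3:4 4:4)

Answer: (0:2 1:4 2:4 3:4 4:4)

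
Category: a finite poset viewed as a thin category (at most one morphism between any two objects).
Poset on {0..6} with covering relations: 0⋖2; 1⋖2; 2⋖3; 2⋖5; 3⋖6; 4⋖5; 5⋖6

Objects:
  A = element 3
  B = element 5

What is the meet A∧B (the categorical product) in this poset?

Answer: A∧B = 2

Derivation:
{x : x⊑A ∧ x⊑B} = {0,1,2}  (A=3, B=5)
  0 ⊑ 2
  1 ⊑ 2
  2 ⊑ 2
glb = 2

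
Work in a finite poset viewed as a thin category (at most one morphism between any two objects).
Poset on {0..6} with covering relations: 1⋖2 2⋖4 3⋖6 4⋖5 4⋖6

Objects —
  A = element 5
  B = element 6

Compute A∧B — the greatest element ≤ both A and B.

Answer: A∧B = 4

Work:
Lower bounds of A=5 and B=6: {1,2,4}
  1 <= 4
  2 <= 4
  4 <= 4
glb = 4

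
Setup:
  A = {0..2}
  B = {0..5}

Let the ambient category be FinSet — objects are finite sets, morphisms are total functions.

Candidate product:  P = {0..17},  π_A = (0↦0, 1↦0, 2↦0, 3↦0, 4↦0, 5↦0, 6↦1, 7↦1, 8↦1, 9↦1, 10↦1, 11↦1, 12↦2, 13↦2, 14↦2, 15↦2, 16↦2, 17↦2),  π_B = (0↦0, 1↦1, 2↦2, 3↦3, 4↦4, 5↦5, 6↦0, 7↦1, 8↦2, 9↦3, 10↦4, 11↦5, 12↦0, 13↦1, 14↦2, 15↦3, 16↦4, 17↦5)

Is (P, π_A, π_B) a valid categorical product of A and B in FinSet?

|A|·|B| = 3·6 = 18;  |P| = 18
Check the pairing map k ↦ (π_A(k), π_B(k)):
  0 ↦ (0,0)
  1 ↦ (0,1)
  2 ↦ (0,2)
  3 ↦ (0,3)
  4 ↦ (0,4)
  5 ↦ (0,5)
  6 ↦ (1,0)
  7 ↦ (1,1)
  8 ↦ (1,2)
  9 ↦ (1,3)
  10 ↦ (1,4)
  11 ↦ (1,5)
  12 ↦ (2,0)
  13 ↦ (2,1)
  14 ↦ (2,2)
  15 ↦ (2,3)
  16 ↦ (2,4)
  17 ↦ (2,5)
distinct pairs in image: 18 / 18 needed
  → bijection onto A×B; projections well-typed.

Answer: VALID PRODUCT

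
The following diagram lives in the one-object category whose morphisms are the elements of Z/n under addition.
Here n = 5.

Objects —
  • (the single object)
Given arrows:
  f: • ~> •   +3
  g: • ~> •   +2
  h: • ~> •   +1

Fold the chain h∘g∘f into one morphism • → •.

Answer: +1

Derivation:
  0 +3≡3 +2≡0 +1≡1  (mod 5)
result: +1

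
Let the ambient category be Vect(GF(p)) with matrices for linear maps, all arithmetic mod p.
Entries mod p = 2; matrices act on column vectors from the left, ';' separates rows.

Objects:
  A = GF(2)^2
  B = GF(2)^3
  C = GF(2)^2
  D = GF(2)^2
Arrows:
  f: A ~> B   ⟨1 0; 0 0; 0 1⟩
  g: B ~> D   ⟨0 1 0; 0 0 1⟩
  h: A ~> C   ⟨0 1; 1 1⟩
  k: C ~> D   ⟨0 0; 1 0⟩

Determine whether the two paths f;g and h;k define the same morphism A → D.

Answer: COMMUTES

Trace:
Along f;g (path 1):
  e0=⟨1,0⟩ f~>⟨1,0,0⟩ g~>⟨0,0⟩
  e1=⟨0,1⟩ f~>⟨0,0,1⟩ g~>⟨0,1⟩
  result₁ = ⟨0 0; 0 1⟩
Along h;k (path 2):
  e0=⟨1,0⟩ h~>⟨0,1⟩ k~>⟨0,0⟩
  e1=⟨0,1⟩ h~>⟨1,1⟩ k~>⟨0,1⟩
  result₂ = ⟨0 0; 0 1⟩
Equal? equal; square commutes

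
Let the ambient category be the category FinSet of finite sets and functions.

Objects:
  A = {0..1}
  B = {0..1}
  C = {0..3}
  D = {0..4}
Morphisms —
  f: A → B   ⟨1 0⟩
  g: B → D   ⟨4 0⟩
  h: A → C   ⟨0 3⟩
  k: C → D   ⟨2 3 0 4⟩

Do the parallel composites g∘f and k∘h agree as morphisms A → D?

Along f;g (path 1):
  0 f→1 g→0
  1 f→0 g→4
  ⟦path⟧₁ = ⟨0 4⟩
Along h;k (path 2):
  0 h→0 k→2
  1 h→3 k→4
  ⟦path⟧₂ = ⟨2 4⟩
Equal? distinct morphisms ✗

Answer: DOES NOT COMMUTE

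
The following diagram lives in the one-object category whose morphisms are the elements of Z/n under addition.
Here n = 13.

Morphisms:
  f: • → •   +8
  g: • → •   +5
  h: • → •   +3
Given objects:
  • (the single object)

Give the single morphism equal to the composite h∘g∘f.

  0 +8≡8 +5≡0 +3≡3  (mod 13)
composite: +3

Answer: +3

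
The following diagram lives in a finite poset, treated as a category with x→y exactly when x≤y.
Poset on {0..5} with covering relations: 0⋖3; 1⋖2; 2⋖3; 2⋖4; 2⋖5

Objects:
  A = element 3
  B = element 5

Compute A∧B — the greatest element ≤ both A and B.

Answer: A∧B = 2

Work:
Common predecessors of 3,5: {1,2}
  1 ⊑ 2
  2 ⊑ 2
glb = 2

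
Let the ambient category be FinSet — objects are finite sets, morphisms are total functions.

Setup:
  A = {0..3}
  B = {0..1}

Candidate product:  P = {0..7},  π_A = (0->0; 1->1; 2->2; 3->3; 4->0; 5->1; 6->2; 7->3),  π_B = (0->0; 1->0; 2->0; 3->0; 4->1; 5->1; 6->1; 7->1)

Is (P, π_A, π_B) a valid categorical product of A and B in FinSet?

Answer: VALID PRODUCT

Derivation:
|A|·|B| = 4·2 = 8;  |P| = 8
Check the pairing map k ↦ (π_A(k), π_B(k)):
  0 -> (0,0)
  1 -> (1,0)
  2 -> (2,0)
  3 -> (3,0)
  4 -> (0,1)
  5 -> (1,1)
  6 -> (2,1)
  7 -> (3,1)
distinct pairs in image: 8 / 8 needed
  → bijection onto A×B; projections well-typed.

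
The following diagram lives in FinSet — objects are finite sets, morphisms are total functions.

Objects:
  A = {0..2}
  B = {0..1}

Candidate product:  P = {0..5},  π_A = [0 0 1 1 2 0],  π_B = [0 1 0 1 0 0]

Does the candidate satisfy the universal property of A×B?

|A|·|B| = 3·2 = 6;  |P| = 6
Check the pairing map k ↦ (π_A(k), π_B(k)):
  0 ↦ (0,0)
  1 ↦ (0,1)
  2 ↦ (1,0)
  3 ↦ (1,1)
  4 ↦ (2,0)
  5 ↦ (0,0)  ✗ repeats pair of k=0
distinct pairs in image: 5 / 6 needed
  → (0,0) hit at k=0 and k=5

Answer: NOT A VALID PRODUCT — duplicate pair at indices 0,5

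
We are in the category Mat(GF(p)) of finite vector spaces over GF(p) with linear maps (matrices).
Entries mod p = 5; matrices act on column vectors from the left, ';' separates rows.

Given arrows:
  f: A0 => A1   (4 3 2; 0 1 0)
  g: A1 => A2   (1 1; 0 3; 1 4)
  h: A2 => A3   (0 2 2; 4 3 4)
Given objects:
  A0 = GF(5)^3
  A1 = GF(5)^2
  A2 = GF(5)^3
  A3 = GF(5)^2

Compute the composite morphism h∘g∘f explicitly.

  e0=⟨1,0,0⟩ f=>⟨4,0⟩ g=>⟨4,0,4⟩ h=>⟨3,2⟩
  e1=⟨0,1,0⟩ f=>⟨3,1⟩ g=>⟨4,3,2⟩ h=>⟨0,3⟩
  e2=⟨0,0,1⟩ f=>⟨2,0⟩ g=>⟨2,0,2⟩ h=>⟨4,1⟩
result: (3 0 4; 2 3 1)

Answer: (3 0 4; 2 3 1)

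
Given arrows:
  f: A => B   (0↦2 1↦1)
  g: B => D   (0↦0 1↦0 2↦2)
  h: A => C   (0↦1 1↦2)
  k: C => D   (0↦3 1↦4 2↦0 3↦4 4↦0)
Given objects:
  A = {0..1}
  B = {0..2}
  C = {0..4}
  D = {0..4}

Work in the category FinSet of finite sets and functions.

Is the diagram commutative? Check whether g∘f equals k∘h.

Answer: DOES NOT COMMUTE

Work:
Along f;g (path 1):
  0 f=>2 g=>2
  1 f=>1 g=>0
  ⟦path⟧₁ = (0↦2 1↦0)
Along h;k (path 2):
  0 h=>1 k=>4
  1 h=>2 k=>0
  ⟦path⟧₂ = (0↦4 1↦0)
Equal? differ; not commutative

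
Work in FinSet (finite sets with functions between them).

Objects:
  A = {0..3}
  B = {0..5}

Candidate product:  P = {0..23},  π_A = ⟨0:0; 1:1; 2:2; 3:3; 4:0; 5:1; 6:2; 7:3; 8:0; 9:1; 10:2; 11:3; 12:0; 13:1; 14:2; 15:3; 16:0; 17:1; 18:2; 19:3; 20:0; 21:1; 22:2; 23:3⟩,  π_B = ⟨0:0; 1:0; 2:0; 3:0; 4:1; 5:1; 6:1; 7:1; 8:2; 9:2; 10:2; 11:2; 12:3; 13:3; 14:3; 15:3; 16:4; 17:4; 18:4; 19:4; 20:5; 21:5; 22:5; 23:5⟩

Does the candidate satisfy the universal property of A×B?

Answer: VALID PRODUCT

Work:
|A|·|B| = 4·6 = 24;  |P| = 24
Check the pairing map k ↦ (π_A(k), π_B(k)):
  0 : (0,0)
  1 : (1,0)
  2 : (2,0)
  3 : (3,0)
  4 : (0,1)
  5 : (1,1)
  6 : (2,1)
  7 : (3,1)
  8 : (0,2)
  9 : (1,2)
  10 : (2,2)
  11 : (3,2)
  12 : (0,3)
  13 : (1,3)
  14 : (2,3)
  15 : (3,3)
  16 : (0,4)
  17 : (1,4)
  18 : (2,4)
  19 : (3,4)
  20 : (0,5)
  21 : (1,5)
  22 : (2,5)
  23 : (3,5)
distinct pairs in image: 24 / 24 needed
  → bijection onto A×B; projections well-typed.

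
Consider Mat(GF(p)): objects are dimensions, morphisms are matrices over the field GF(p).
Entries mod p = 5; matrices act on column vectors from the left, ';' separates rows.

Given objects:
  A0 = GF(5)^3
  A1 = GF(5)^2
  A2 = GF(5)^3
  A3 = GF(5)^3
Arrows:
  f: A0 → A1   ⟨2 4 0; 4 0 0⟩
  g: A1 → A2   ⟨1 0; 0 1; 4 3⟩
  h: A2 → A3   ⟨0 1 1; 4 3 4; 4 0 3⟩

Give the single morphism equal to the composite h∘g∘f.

Answer: ⟨4 1 0; 0 0 0; 3 4 0⟩

Work:
  e0=⟨1,0,0⟩ f→⟨2,4⟩ g→⟨2,4,0⟩ h→⟨4,0,3⟩
  e1=⟨0,1,0⟩ f→⟨4,0⟩ g→⟨4,0,1⟩ h→⟨1,0,4⟩
  e2=⟨0,0,1⟩ f→⟨0,0⟩ g→⟨0,0,0⟩ h→⟨0,0,0⟩
composite: ⟨4 1 0; 0 0 0; 3 4 0⟩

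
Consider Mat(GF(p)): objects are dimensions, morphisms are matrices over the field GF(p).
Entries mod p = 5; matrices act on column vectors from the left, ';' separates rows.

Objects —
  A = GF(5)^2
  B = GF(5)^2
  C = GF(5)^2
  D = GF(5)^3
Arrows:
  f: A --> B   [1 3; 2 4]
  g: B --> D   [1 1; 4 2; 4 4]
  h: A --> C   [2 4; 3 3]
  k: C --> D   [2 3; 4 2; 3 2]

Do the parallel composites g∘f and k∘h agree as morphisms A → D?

Path 1 = f;g:
  e0=(1,0) f-->(1,2) g-->(3,3,2)
  e1=(0,1) f-->(3,4) g-->(2,0,3)
  composite₁ = [3 2; 3 0; 2 3]
Path 2 = h;k:
  e0=(1,0) h-->(2,3) k-->(3,4,2)
  e1=(0,1) h-->(4,3) k-->(2,2,3)
  composite₂ = [3 2; 4 2; 2 3]
Equal? distinct morphisms ✗

Answer: DOES NOT COMMUTE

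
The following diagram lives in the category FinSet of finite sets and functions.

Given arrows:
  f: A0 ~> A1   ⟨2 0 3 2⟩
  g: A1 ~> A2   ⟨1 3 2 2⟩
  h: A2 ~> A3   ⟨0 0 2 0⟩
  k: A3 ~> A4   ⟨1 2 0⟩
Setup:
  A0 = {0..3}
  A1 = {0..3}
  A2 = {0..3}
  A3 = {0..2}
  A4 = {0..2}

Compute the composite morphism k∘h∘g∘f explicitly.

Answer: ⟨0 1 0 0⟩

Derivation:
  0 f~>2 g~>2 h~>2 k~>0
  1 f~>0 g~>1 h~>0 k~>1
  2 f~>3 g~>2 h~>2 k~>0
  3 f~>2 g~>2 h~>2 k~>0
result: ⟨0 1 0 0⟩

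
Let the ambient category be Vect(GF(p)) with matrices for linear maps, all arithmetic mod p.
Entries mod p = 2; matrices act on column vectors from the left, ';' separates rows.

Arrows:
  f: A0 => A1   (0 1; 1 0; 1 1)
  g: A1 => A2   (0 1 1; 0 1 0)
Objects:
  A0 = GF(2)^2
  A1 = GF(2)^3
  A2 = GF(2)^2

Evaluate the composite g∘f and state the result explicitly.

Answer: (0 1; 1 0)

Work:
  e0=(1,0) f=>(0,1,1) g=>(0,1)
  e1=(0,1) f=>(1,0,1) g=>(1,0)
result: (0 1; 1 0)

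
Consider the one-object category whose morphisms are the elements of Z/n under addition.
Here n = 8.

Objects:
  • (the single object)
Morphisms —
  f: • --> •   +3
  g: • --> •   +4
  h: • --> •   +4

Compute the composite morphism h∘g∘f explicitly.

  0 +3≡3 +4≡7 +4≡3  (mod 8)
result: +3

Answer: +3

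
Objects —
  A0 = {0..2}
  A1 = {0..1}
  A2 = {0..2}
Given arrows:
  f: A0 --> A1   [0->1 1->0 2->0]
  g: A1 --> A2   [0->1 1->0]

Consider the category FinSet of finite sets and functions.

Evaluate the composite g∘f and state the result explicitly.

Answer: [0->0 1->1 2->1]

Work:
  0 f-->1 g-->0
  1 f-->0 g-->1
  2 f-->0 g-->1
composite: [0->0 1->1 2->1]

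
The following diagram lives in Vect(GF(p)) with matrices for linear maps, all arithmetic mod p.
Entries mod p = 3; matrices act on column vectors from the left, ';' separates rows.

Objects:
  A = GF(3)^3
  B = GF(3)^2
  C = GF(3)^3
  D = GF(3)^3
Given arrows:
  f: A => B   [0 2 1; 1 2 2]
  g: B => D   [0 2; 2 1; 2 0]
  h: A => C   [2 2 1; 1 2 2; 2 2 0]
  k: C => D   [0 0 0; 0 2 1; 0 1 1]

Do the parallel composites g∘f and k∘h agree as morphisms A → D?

Answer: DOES NOT COMMUTE

Trace:
Along f;g (path 1):
  e0=⟨1,0,0⟩ f=>⟨0,1⟩ g=>⟨2,1,0⟩
  e1=⟨0,1,0⟩ f=>⟨2,2⟩ g=>⟨1,0,1⟩
  e2=⟨0,0,1⟩ f=>⟨1,2⟩ g=>⟨1,1,2⟩
  result₁ = [2 1 1; 1 0 1; 0 1 2]
Along h;k (path 2):
  e0=⟨1,0,0⟩ h=>⟨2,1,2⟩ k=>⟨0,1,0⟩
  e1=⟨0,1,0⟩ h=>⟨2,2,2⟩ k=>⟨0,0,1⟩
  e2=⟨0,0,1⟩ h=>⟨1,2,0⟩ k=>⟨0,1,2⟩
  result₂ = [0 0 0; 1 0 1; 0 1 2]
Equal? NO — does not commute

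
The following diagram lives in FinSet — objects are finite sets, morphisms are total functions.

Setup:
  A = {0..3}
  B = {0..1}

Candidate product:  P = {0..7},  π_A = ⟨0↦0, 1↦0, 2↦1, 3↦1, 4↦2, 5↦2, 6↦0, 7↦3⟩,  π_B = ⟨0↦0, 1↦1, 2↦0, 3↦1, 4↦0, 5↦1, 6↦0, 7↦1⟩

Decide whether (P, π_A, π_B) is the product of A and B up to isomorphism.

|A|·|B| = 4·2 = 8;  |P| = 8
Check the pairing map k ↦ (π_A(k), π_B(k)):
  0 ↦ (0,0)
  1 ↦ (0,1)
  2 ↦ (1,0)
  3 ↦ (1,1)
  4 ↦ (2,0)
  5 ↦ (2,1)
  6 ↦ (0,0)  ✗ repeats pair of k=0
  7 ↦ (3,1)
distinct pairs in image: 7 / 8 needed
  → (0,0) hit at k=0 and k=6

Answer: NOT A VALID PRODUCT — duplicate pair at indices 0,6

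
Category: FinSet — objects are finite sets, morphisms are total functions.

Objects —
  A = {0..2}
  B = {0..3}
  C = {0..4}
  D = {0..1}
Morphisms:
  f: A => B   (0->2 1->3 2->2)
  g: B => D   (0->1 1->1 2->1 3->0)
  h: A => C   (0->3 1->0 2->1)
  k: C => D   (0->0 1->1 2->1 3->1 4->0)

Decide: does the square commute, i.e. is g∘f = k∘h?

Answer: COMMUTES

Trace:
Along f;g (path 1):
  0 f=>2 g=>1
  1 f=>3 g=>0
  2 f=>2 g=>1
  composite₁ = (0->1 1->0 2->1)
Along h;k (path 2):
  0 h=>3 k=>1
  1 h=>0 k=>0
  2 h=>1 k=>1
  composite₂ = (0->1 1->0 2->1)
Equal? YES — commutes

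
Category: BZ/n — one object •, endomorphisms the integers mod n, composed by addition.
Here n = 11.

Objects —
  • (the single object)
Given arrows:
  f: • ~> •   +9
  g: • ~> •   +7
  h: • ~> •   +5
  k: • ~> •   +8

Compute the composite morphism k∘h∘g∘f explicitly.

Answer: +7

Work:
  0 +9≡9 +7≡5 +5≡10 +8≡7  (mod 11)
composite: +7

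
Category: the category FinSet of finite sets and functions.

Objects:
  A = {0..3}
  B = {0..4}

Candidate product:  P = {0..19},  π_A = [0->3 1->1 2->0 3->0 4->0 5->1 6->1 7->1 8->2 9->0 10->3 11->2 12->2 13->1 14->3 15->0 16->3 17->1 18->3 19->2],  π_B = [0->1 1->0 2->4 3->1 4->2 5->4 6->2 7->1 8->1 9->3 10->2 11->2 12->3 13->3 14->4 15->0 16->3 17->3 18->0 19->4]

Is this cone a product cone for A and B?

|A|·|B| = 4·5 = 20;  |P| = 20
Check the pairing map k ↦ (π_A(k), π_B(k)):
  0 -> (3,1)
  1 -> (1,0)
  2 -> (0,4)
  3 -> (0,1)
  4 -> (0,2)
  5 -> (1,4)
  6 -> (1,2)
  7 -> (1,1)
  8 -> (2,1)
  9 -> (0,3)
  10 -> (3,2)
  11 -> (2,2)
  12 -> (2,3)
  13 -> (1,3)
  14 -> (3,4)
  15 -> (0,0)
  16 -> (3,3)
  17 -> (1,3)  ✗ repeats pair of k=13
  18 -> (3,0)
  19 -> (2,4)
distinct pairs in image: 19 / 20 needed
  → (1,3) hit at k=13 and k=17

Answer: NOT A VALID PRODUCT — duplicate pair at indices 17,13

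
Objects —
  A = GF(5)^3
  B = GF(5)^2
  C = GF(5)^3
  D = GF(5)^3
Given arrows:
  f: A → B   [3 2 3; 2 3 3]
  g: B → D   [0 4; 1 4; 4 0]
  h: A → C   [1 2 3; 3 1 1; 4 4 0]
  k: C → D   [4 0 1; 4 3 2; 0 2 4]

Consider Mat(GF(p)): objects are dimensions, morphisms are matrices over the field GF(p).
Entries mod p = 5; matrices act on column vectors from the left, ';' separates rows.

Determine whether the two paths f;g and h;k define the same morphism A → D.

Answer: COMMUTES

Derivation:
Path 1 = f;g:
  e0=[1,0,0] f→[3,2] g→[3,1,2]
  e1=[0,1,0] f→[2,3] g→[2,4,3]
  e2=[0,0,1] f→[3,3] g→[2,0,2]
  composite₁ = [3 2 2; 1 4 0; 2 3 2]
Path 2 = h;k:
  e0=[1,0,0] h→[1,3,4] k→[3,1,2]
  e1=[0,1,0] h→[2,1,4] k→[2,4,3]
  e2=[0,0,1] h→[3,1,0] k→[2,0,2]
  composite₂ = [3 2 2; 1 4 0; 2 3 2]
Equal? same morphism ✓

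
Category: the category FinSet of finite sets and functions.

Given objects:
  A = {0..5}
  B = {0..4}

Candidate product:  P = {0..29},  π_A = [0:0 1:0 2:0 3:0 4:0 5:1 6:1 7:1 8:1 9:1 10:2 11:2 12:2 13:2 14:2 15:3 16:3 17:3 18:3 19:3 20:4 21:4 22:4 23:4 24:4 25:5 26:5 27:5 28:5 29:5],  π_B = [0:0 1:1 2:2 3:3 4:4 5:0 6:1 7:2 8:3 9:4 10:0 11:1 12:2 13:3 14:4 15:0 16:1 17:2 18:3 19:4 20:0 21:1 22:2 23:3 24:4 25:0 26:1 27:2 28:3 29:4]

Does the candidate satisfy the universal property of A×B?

|A|·|B| = 6·5 = 30;  |P| = 30
Check the pairing map k ↦ (π_A(k), π_B(k)):
  0 : (0,0)
  1 : (0,1)
  2 : (0,2)
  3 : (0,3)
  4 : (0,4)
  5 : (1,0)
  6 : (1,1)
  7 : (1,2)
  8 : (1,3)
  9 : (1,4)
  10 : (2,0)
  11 : (2,1)
  12 : (2,2)
  13 : (2,3)
  14 : (2,4)
  15 : (3,0)
  16 : (3,1)
  17 : (3,2)
  18 : (3,3)
  19 : (3,4)
  20 : (4,0)
  21 : (4,1)
  22 : (4,2)
  23 : (4,3)
  24 : (4,4)
  25 : (5,0)
  26 : (5,1)
  27 : (5,2)
  28 : (5,3)
  29 : (5,4)
distinct pairs in image: 30 / 30 needed
  → bijection onto A×B; projections well-typed.

Answer: VALID PRODUCT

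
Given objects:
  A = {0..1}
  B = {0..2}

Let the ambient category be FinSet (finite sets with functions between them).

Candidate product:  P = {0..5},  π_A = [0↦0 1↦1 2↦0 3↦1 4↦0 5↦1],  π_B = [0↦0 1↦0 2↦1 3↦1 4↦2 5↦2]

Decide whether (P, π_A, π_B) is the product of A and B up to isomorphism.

|A|·|B| = 2·3 = 6;  |P| = 6
Check the pairing map k ↦ (π_A(k), π_B(k)):
  0 ↦ (0,0)
  1 ↦ (1,0)
  2 ↦ (0,1)
  3 ↦ (1,1)
  4 ↦ (0,2)
  5 ↦ (1,2)
distinct pairs in image: 6 / 6 needed
  → bijection onto A×B; projections well-typed.

Answer: VALID PRODUCT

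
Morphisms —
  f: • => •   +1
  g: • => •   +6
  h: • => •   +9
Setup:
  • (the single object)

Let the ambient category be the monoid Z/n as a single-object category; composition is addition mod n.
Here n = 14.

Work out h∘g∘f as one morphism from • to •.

  0 +1≡1 +6≡7 +9≡2  (mod 14)
composite: +2

Answer: +2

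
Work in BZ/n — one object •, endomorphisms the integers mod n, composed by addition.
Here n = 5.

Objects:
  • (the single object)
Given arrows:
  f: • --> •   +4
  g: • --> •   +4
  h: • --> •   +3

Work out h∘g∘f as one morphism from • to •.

Answer: +1

Work:
  0 +4≡4 +4≡3 +3≡1  (mod 5)
result: +1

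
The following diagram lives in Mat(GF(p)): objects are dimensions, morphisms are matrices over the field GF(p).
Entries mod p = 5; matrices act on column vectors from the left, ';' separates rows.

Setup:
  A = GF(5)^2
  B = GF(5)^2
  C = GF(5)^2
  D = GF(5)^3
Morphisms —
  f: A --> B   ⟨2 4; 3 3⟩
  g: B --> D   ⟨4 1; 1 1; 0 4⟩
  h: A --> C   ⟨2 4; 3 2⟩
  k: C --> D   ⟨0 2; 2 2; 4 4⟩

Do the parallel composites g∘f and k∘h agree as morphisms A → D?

Answer: DOES NOT COMMUTE

Work:
Path 1 = f;g:
  e0=⟨1,0⟩ f-->⟨2,3⟩ g-->⟨1,0,2⟩
  e1=⟨0,1⟩ f-->⟨4,3⟩ g-->⟨4,2,2⟩
  ⟦path⟧₁ = ⟨1 4; 0 2; 2 2⟩
Path 2 = h;k:
  e0=⟨1,0⟩ h-->⟨2,3⟩ k-->⟨1,0,0⟩
  e1=⟨0,1⟩ h-->⟨4,2⟩ k-->⟨4,2,4⟩
  ⟦path⟧₂ = ⟨1 4; 0 2; 0 4⟩
Equal? differ; not commutative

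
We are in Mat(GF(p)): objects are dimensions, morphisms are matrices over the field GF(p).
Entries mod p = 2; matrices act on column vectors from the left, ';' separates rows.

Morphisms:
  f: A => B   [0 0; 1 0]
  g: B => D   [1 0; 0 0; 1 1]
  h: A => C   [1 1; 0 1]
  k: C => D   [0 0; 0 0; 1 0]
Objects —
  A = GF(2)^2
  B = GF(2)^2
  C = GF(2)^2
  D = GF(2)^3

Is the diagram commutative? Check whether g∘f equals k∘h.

Answer: DOES NOT COMMUTE

Trace:
Path 1 = f;g:
  e0=(1,0) f=>(0,1) g=>(0,0,1)
  e1=(0,1) f=>(0,0) g=>(0,0,0)
  result₁ = [0 0; 0 0; 1 0]
Path 2 = h;k:
  e0=(1,0) h=>(1,0) k=>(0,0,1)
  e1=(0,1) h=>(1,1) k=>(0,0,1)
  result₂ = [0 0; 0 0; 1 1]
Equal? differ; not commutative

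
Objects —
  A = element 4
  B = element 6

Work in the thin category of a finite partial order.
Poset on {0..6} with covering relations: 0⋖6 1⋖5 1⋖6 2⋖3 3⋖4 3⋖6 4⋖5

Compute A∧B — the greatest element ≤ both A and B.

Common predecessors of 4,6: {2,3}
  2 ⊑ 3
  3 ⊑ 3
glb = 3

Answer: A∧B = 3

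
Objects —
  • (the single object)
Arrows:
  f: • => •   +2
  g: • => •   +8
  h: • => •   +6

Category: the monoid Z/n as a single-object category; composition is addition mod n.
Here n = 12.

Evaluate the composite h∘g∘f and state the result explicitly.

  0 +2≡2 +8≡10 +6≡4  (mod 12)
result: +4

Answer: +4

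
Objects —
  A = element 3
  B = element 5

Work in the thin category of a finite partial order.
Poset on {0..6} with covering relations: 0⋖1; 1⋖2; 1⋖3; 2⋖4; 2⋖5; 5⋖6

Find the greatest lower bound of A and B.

Common predecessors of 3,5: {0,1}
  0 <= 1
  1 <= 1
glb = 1

Answer: A∧B = 1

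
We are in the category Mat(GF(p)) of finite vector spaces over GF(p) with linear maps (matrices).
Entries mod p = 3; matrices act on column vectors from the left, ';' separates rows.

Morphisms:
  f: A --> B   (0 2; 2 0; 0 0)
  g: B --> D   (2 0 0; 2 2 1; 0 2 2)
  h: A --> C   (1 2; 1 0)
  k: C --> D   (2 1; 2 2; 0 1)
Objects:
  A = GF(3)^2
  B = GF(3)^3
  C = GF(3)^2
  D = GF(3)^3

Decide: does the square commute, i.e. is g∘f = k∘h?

Answer: COMMUTES

Derivation:
Along f;g (path 1):
  e0=(1,0) f-->(0,2,0) g-->(0,1,1)
  e1=(0,1) f-->(2,0,0) g-->(1,1,0)
  result₁ = (0 1; 1 1; 1 0)
Along h;k (path 2):
  e0=(1,0) h-->(1,1) k-->(0,1,1)
  e1=(0,1) h-->(2,0) k-->(1,1,0)
  result₂ = (0 1; 1 1; 1 0)
Equal? YES — commutes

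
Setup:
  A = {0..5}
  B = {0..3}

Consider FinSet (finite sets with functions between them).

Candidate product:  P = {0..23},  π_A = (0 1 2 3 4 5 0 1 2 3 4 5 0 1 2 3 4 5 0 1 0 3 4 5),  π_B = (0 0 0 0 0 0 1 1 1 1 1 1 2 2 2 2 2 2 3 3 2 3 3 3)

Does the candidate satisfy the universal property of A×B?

Answer: NOT A VALID PRODUCT — duplicate pair at indices 12,20

Derivation:
|A|·|B| = 6·4 = 24;  |P| = 24
Check the pairing map k ↦ (π_A(k), π_B(k)):
  0 -> (0,0)
  1 -> (1,0)
  2 -> (2,0)
  3 -> (3,0)
  4 -> (4,0)
  5 -> (5,0)
  6 -> (0,1)
  7 -> (1,1)
  8 -> (2,1)
  9 -> (3,1)
  10 -> (4,1)
  11 -> (5,1)
  12 -> (0,2)
  13 -> (1,2)
  14 -> (2,2)
  15 -> (3,2)
  16 -> (4,2)
  17 -> (5,2)
  18 -> (0,3)
  19 -> (1,3)
  20 -> (0,2)  ✗ repeats pair of k=12
  21 -> (3,3)
  22 -> (4,3)
  23 -> (5,3)
distinct pairs in image: 23 / 24 needed
  → (0,2) hit at k=12 and k=20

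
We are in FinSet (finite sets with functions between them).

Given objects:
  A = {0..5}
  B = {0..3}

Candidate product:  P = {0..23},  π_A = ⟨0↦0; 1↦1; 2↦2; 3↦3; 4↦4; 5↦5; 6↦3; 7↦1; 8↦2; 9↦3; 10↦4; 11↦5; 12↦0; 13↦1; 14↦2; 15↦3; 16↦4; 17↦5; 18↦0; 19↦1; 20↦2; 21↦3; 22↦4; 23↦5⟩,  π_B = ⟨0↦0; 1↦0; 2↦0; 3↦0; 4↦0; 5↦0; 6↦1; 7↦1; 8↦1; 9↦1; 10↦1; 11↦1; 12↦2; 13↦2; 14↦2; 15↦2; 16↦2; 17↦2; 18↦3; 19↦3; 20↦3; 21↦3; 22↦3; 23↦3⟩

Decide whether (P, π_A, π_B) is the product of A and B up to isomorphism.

Answer: NOT A VALID PRODUCT — duplicate pair at indices 9,6

Derivation:
|A|·|B| = 6·4 = 24;  |P| = 24
Check the pairing map k ↦ (π_A(k), π_B(k)):
  0 ↦ (0,0)
  1 ↦ (1,0)
  2 ↦ (2,0)
  3 ↦ (3,0)
  4 ↦ (4,0)
  5 ↦ (5,0)
  6 ↦ (3,1)
  7 ↦ (1,1)
  8 ↦ (2,1)
  9 ↦ (3,1)  ✗ repeats pair of k=6
  10 ↦ (4,1)
  11 ↦ (5,1)
  12 ↦ (0,2)
  13 ↦ (1,2)
  14 ↦ (2,2)
  15 ↦ (3,2)
  16 ↦ (4,2)
  17 ↦ (5,2)
  18 ↦ (0,3)
  19 ↦ (1,3)
  20 ↦ (2,3)
  21 ↦ (3,3)
  22 ↦ (4,3)
  23 ↦ (5,3)
distinct pairs in image: 23 / 24 needed
  → (3,1) hit at k=6 and k=9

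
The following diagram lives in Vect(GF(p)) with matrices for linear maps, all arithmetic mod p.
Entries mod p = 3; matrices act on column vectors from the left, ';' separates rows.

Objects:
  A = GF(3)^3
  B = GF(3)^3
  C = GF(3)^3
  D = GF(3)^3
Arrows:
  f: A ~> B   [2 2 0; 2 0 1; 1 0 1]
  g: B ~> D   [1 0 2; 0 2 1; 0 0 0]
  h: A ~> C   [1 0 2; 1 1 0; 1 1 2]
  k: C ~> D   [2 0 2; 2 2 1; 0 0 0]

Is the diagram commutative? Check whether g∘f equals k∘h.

1) trace f;g:
  e0=(1,0,0) f~>(2,2,1) g~>(1,2,0)
  e1=(0,1,0) f~>(2,0,0) g~>(2,0,0)
  e2=(0,0,1) f~>(0,1,1) g~>(2,0,0)
  result₁ = [1 2 2; 2 0 0; 0 0 0]
2) trace h;k:
  e0=(1,0,0) h~>(1,1,1) k~>(1,2,0)
  e1=(0,1,0) h~>(0,1,1) k~>(2,0,0)
  e2=(0,0,1) h~>(2,0,2) k~>(2,0,0)
  result₂ = [1 2 2; 2 0 0; 0 0 0]
Equal? equal; square commutes

Answer: COMMUTES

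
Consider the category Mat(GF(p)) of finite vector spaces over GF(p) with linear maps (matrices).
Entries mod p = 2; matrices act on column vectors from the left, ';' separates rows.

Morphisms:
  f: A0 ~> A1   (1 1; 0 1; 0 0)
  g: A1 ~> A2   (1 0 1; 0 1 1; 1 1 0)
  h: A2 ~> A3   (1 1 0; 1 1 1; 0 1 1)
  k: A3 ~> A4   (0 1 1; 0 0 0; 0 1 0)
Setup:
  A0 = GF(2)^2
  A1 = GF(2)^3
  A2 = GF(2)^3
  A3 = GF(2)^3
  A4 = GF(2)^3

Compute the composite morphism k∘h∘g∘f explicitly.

  e0=⟨1,0⟩ f~>⟨1,0,0⟩ g~>⟨1,0,1⟩ h~>⟨1,0,1⟩ k~>⟨1,0,0⟩
  e1=⟨0,1⟩ f~>⟨1,1,0⟩ g~>⟨1,1,0⟩ h~>⟨0,0,1⟩ k~>⟨1,0,0⟩
composite: (1 1; 0 0; 0 0)

Answer: (1 1; 0 0; 0 0)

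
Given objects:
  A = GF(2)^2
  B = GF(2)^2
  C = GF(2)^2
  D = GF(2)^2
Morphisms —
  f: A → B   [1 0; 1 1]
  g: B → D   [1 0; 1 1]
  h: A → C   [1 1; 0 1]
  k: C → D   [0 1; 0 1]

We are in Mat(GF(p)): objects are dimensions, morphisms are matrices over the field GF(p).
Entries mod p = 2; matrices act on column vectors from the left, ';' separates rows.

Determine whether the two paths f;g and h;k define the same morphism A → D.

Path 1 = f;g:
  e0=⟨1,0⟩ f→⟨1,1⟩ g→⟨1,0⟩
  e1=⟨0,1⟩ f→⟨0,1⟩ g→⟨0,1⟩
  result₁ = [1 0; 0 1]
Path 2 = h;k:
  e0=⟨1,0⟩ h→⟨1,0⟩ k→⟨0,0⟩
  e1=⟨0,1⟩ h→⟨1,1⟩ k→⟨1,1⟩
  result₂ = [0 1; 0 1]
Equal? NO — does not commute

Answer: DOES NOT COMMUTE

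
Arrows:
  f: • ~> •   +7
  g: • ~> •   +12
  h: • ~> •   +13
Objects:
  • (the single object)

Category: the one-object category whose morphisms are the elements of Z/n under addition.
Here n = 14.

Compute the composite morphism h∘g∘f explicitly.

Answer: +4

Work:
  0 +7≡7 +12≡5 +13≡4  (mod 14)
composite: +4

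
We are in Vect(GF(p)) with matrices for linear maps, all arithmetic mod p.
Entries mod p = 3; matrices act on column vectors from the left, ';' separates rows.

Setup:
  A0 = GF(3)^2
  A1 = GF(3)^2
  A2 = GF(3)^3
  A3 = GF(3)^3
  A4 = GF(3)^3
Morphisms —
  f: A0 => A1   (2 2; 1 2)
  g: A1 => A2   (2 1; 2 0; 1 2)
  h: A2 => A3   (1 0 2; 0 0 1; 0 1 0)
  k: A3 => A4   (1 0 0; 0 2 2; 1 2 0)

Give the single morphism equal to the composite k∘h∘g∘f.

  e0=(1,0) f=>(2,1) g=>(2,1,1) h=>(1,1,1) k=>(1,1,0)
  e1=(0,1) f=>(2,2) g=>(0,1,0) h=>(0,0,1) k=>(0,2,0)
result: (1 0; 1 2; 0 0)

Answer: (1 0; 1 2; 0 0)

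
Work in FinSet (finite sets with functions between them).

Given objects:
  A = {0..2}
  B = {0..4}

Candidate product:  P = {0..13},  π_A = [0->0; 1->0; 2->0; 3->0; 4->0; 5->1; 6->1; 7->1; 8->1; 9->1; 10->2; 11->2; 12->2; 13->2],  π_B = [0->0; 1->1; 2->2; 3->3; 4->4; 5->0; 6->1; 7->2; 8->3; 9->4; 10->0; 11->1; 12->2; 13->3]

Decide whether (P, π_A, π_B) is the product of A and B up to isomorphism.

Answer: NOT A VALID PRODUCT — |P|=14 ≠ |A|·|B|=15

Work:
|A|·|B| = 3·5 = 15;  |P| = 14
  → cardinalities differ; no bijection possible.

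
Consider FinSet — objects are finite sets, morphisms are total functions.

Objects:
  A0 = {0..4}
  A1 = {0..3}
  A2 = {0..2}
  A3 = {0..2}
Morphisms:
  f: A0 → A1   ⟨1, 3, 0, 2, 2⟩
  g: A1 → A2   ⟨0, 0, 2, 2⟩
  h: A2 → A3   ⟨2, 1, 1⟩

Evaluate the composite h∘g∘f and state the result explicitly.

Answer: ⟨2, 1, 2, 1, 1⟩

Work:
  0 f→1 g→0 h→2
  1 f→3 g→2 h→1
  2 f→0 g→0 h→2
  3 f→2 g→2 h→1
  4 f→2 g→2 h→1
result: ⟨2, 1, 2, 1, 1⟩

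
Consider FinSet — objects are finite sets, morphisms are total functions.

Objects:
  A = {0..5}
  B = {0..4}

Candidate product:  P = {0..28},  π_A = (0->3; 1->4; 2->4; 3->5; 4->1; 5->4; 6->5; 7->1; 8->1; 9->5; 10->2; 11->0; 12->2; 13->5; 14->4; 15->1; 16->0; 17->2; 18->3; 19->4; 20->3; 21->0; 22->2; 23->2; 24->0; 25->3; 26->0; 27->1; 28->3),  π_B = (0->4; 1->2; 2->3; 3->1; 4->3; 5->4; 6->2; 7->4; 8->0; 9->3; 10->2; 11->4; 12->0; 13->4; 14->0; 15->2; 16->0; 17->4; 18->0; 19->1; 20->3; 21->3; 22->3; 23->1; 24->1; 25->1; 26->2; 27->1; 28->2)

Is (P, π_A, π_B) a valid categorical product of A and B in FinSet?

|A|·|B| = 6·5 = 30;  |P| = 29
  → cardinalities differ; no bijection possible.

Answer: NOT A VALID PRODUCT — |P|=29 ≠ |A|·|B|=30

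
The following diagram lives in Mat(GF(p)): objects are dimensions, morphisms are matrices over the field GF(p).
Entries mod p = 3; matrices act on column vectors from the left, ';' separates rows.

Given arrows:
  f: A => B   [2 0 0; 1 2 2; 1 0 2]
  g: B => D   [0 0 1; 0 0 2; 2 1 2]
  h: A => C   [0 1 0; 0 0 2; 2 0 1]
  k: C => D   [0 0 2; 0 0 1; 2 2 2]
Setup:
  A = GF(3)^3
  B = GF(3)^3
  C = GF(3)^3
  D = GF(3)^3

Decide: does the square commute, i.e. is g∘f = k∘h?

1) trace f;g:
  e0=[1,0,0] f=>[2,1,1] g=>[1,2,1]
  e1=[0,1,0] f=>[0,2,0] g=>[0,0,2]
  e2=[0,0,1] f=>[0,2,2] g=>[2,1,0]
  ⟦path⟧₁ = [1 0 2; 2 0 1; 1 2 0]
2) trace h;k:
  e0=[1,0,0] h=>[0,0,2] k=>[1,2,1]
  e1=[0,1,0] h=>[1,0,0] k=>[0,0,2]
  e2=[0,0,1] h=>[0,2,1] k=>[2,1,0]
  ⟦path⟧₂ = [1 0 2; 2 0 1; 1 2 0]
Equal? equal; square commutes

Answer: COMMUTES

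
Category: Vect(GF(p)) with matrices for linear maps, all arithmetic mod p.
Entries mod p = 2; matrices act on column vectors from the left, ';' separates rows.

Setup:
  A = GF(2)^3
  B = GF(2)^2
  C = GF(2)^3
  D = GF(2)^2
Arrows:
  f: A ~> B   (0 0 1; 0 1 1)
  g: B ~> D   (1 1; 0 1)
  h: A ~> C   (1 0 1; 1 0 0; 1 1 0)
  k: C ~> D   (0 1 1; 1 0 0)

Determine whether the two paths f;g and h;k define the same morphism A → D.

Answer: DOES NOT COMMUTE

Derivation:
1) trace f;g:
  e0=[1,0,0] f~>[0,0] g~>[0,0]
  e1=[0,1,0] f~>[0,1] g~>[1,1]
  e2=[0,0,1] f~>[1,1] g~>[0,1]
  composite₁ = (0 1 0; 0 1 1)
2) trace h;k:
  e0=[1,0,0] h~>[1,1,1] k~>[0,1]
  e1=[0,1,0] h~>[0,0,1] k~>[1,0]
  e2=[0,0,1] h~>[1,0,0] k~>[0,1]
  composite₂ = (0 1 0; 1 0 1)
Equal? distinct morphisms ✗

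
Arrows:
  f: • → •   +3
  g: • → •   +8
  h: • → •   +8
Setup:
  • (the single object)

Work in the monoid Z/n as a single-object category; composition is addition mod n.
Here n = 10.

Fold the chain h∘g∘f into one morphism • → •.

Answer: +9

Trace:
  0 +3≡3 +8≡1 +8≡9  (mod 10)
result: +9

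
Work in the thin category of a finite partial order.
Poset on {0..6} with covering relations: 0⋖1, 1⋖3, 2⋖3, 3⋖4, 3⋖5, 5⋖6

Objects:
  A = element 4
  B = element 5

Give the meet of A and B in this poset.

Common predecessors of 4,5: {0,1,2,3}
  0 ⊑ 3
  1 ⊑ 3
  2 ⊑ 3
  3 ⊑ 3
glb = 3

Answer: A∧B = 3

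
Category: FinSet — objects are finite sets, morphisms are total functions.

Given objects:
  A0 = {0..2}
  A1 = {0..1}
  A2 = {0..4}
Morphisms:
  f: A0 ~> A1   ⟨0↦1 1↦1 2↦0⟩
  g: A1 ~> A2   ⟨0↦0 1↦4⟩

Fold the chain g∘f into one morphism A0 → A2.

  0 f~>1 g~>4
  1 f~>1 g~>4
  2 f~>0 g~>0
⟦path⟧: ⟨0↦4 1↦4 2↦0⟩

Answer: ⟨0↦4 1↦4 2↦0⟩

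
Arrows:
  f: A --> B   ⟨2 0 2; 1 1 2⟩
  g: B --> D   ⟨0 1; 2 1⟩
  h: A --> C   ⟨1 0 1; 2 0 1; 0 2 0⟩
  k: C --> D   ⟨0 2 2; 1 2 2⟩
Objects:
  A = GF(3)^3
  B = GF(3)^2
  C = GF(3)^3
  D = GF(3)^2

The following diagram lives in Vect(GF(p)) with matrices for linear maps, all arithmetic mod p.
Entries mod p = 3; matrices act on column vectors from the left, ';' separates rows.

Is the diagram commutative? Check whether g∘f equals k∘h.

1) trace f;g:
  e0=(1,0,0) f-->(2,1) g-->(1,2)
  e1=(0,1,0) f-->(0,1) g-->(1,1)
  e2=(0,0,1) f-->(2,2) g-->(2,0)
  ⟦path⟧₁ = ⟨1 1 2; 2 1 0⟩
2) trace h;k:
  e0=(1,0,0) h-->(1,2,0) k-->(1,2)
  e1=(0,1,0) h-->(0,0,2) k-->(1,1)
  e2=(0,0,1) h-->(1,1,0) k-->(2,0)
  ⟦path⟧₂ = ⟨1 1 2; 2 1 0⟩
Equal? YES — commutes

Answer: COMMUTES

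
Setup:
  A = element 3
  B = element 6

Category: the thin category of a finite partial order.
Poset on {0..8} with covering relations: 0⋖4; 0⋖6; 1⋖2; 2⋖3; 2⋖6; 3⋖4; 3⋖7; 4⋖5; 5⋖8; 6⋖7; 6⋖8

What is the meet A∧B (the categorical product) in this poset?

Answer: A∧B = 2

Work:
Common predecessors of 3,6: {1,2}
  1 <= 2
  2 <= 2
glb = 2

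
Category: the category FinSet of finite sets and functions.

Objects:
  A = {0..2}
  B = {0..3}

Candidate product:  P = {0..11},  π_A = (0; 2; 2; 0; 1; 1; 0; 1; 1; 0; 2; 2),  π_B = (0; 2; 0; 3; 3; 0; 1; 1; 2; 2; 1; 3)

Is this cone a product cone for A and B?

|A|·|B| = 3·4 = 12;  |P| = 12
Check the pairing map k ↦ (π_A(k), π_B(k)):
  0 : (0,0)
  1 : (2,2)
  2 : (2,0)
  3 : (0,3)
  4 : (1,3)
  5 : (1,0)
  6 : (0,1)
  7 : (1,1)
  8 : (1,2)
  9 : (0,2)
  10 : (2,1)
  11 : (2,3)
distinct pairs in image: 12 / 12 needed
  → bijection onto A×B; projections well-typed.

Answer: VALID PRODUCT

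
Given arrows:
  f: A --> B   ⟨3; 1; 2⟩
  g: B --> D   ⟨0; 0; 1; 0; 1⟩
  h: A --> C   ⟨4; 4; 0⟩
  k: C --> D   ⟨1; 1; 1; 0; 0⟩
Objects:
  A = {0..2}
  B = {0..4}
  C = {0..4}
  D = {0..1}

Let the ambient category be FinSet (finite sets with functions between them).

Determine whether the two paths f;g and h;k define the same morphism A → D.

Answer: COMMUTES

Work:
1) trace f;g:
  0 f-->3 g-->0
  1 f-->1 g-->0
  2 f-->2 g-->1
  result₁ = ⟨0; 0; 1⟩
2) trace h;k:
  0 h-->4 k-->0
  1 h-->4 k-->0
  2 h-->0 k-->1
  result₂ = ⟨0; 0; 1⟩
Equal? YES — commutes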